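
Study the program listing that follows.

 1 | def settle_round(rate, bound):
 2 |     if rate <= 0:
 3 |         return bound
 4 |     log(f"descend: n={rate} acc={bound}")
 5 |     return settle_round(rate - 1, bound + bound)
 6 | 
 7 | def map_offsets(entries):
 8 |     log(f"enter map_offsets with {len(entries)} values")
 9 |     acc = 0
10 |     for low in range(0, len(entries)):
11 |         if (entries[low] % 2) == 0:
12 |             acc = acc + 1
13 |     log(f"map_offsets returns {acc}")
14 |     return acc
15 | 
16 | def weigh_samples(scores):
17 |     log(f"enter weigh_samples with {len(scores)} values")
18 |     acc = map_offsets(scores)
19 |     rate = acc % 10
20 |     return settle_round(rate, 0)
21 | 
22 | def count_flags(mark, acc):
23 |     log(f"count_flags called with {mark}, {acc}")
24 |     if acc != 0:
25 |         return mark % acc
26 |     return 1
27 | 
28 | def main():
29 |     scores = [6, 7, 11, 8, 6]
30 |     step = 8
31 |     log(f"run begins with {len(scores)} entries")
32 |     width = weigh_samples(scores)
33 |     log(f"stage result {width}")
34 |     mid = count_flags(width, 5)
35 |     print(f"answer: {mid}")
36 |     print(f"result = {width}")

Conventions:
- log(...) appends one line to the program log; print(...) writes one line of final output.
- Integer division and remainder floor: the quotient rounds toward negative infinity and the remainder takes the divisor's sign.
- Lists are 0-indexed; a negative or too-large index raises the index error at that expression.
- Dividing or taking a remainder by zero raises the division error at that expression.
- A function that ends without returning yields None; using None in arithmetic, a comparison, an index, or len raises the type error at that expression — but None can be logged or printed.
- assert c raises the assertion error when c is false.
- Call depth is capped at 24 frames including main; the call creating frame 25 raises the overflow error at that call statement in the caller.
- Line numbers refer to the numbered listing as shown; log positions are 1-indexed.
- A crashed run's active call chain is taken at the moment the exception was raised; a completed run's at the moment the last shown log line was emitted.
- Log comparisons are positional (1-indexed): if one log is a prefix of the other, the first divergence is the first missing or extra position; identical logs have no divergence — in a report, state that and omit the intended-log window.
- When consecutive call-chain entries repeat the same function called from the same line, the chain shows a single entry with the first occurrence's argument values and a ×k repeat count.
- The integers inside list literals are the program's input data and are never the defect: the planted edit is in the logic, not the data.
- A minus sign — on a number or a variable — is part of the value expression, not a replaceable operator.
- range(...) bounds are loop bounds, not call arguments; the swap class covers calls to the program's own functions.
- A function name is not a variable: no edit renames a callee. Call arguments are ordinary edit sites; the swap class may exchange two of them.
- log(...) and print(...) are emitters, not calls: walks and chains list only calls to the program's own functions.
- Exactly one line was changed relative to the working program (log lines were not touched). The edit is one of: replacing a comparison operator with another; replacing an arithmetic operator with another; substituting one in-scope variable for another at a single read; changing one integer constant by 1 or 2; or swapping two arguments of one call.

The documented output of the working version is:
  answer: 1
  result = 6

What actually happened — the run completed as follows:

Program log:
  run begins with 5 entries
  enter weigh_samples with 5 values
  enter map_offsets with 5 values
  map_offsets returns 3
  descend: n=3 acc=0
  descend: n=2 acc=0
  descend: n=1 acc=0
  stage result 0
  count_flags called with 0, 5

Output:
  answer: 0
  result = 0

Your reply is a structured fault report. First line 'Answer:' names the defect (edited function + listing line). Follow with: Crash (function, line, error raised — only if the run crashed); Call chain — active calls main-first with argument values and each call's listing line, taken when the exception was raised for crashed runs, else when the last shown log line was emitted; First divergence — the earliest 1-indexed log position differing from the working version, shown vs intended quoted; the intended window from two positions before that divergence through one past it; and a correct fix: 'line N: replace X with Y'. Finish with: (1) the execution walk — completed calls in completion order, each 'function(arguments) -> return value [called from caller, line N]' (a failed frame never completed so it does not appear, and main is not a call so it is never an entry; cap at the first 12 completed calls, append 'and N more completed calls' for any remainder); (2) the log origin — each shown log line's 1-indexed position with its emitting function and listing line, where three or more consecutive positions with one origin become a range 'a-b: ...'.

Answer: the defect is in settle_round at line 5.
The tell: The log first diverges at position 6: the faulty run prints 'descend: n=2 acc=0' where the working version prints 'descend: n=2 acc=3'.
Call chain: main -> count_flags(0, 5) (called at line 34).
First divergence: at position 6 the run shows 'descend: n=2 acc=0' where the working version logs 'descend: n=2 acc=3'.
Intended log window:
  4: map_offsets returns 3
  5: descend: n=3 acc=0
  6: descend: n=2 acc=3
  7: descend: n=1 acc=5
Execution walk:
  map_offsets([6, 7, 11, 8, 6]) -> 3  [called from weigh_samples, line 18]
  settle_round(0, 0) -> 0  [called from settle_round, line 5]
  settle_round(1, 0) -> 0  [called from settle_round, line 5]
  settle_round(2, 0) -> 0  [called from settle_round, line 5]
  settle_round(3, 0) -> 0  [called from weigh_samples, line 20]
  weigh_samples([6, 7, 11, 8, 6]) -> 0  [called from main, line 32]
  count_flags(0, 5) -> 0  [called from main, line 34]
Log origin:
  1 — main, line 31
  2 — weigh_samples, line 17
  3 — map_offsets, line 8
  4 — map_offsets, line 13
  5-7 — settle_round, line 4
  8 — main, line 33
  9 — count_flags, line 23
A correct fix: line 5: replace `bound + bound` with `bound + rate`.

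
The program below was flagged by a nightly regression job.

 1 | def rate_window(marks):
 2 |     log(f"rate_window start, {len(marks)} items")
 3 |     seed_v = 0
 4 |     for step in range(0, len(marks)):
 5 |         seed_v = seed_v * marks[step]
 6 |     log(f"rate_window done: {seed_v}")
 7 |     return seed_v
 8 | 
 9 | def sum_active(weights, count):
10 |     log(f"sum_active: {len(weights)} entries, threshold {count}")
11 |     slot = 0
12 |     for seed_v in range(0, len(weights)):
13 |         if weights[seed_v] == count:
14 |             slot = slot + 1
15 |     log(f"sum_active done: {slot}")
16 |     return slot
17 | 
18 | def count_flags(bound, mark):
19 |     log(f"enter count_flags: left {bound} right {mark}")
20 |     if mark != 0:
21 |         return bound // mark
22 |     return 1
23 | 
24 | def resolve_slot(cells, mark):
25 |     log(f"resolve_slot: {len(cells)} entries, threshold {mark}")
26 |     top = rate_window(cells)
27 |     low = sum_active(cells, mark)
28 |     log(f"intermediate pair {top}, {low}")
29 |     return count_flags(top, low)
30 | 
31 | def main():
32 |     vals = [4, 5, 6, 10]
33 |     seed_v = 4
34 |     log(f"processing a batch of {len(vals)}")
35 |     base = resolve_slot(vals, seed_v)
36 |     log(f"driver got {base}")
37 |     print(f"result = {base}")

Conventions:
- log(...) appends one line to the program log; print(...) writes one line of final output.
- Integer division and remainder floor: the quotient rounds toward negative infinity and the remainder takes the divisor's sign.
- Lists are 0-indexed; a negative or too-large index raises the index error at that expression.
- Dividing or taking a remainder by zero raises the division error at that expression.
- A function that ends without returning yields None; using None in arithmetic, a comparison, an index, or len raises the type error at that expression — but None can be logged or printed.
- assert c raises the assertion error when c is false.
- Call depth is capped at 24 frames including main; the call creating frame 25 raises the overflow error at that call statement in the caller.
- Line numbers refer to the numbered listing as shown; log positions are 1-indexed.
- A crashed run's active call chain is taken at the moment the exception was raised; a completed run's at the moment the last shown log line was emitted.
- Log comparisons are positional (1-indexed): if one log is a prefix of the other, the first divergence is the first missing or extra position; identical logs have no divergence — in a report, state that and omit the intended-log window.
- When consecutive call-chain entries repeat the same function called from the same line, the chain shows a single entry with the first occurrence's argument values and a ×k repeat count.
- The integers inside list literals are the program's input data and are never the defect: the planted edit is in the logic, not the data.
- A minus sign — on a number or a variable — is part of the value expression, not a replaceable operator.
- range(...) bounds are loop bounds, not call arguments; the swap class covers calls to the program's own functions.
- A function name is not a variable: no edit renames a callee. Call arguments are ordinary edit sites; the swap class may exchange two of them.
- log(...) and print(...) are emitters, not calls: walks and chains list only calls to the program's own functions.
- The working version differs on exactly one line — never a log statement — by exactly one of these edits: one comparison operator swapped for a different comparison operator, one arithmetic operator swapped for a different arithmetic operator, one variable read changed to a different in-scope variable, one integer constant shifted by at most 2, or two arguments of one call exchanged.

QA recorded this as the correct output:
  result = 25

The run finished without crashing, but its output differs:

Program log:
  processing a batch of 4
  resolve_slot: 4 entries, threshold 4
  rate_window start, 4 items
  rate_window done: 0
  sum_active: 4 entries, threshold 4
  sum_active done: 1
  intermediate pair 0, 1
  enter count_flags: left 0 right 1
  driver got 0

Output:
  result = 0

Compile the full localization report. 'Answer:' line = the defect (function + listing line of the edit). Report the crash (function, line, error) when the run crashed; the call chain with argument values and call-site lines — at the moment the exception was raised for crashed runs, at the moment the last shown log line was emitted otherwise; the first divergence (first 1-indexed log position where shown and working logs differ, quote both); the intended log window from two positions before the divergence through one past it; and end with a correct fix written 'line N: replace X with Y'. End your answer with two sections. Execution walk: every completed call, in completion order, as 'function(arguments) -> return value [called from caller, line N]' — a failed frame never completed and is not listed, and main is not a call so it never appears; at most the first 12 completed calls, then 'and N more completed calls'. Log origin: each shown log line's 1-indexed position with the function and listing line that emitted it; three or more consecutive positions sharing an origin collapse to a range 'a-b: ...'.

Answer: the defect is in rate_window at line 5.
Key observation: The earliest visible damage is log position 4 — 'rate_window done: 0' rather than the intended 'rate_window done: 25'.
Call chain: main.
First divergence: position 4; shown 'rate_window done: 0' vs intended 'rate_window done: 25'.
Intended log window:
  2: resolve_slot: 4 entries, threshold 4
  3: rate_window start, 4 items
  4: rate_window done: 25
  5: sum_active: 4 entries, threshold 4
Execution walk:
  rate_window([4, 5, 6, 10]) -> 0  [called from resolve_slot, line 26]
  sum_active([4, 5, 6, 10], 4) -> 1  [called from resolve_slot, line 27]
  count_flags(0, 1) -> 0  [called from resolve_slot, line 29]
  resolve_slot([4, 5, 6, 10], 4) -> 0  [called from main, line 35]
Log line origins:
  1: emitted by main (line 34)
  2: emitted by resolve_slot (line 25)
  3: emitted by rate_window (line 2)
  4: emitted by rate_window (line 6)
  5: emitted by sum_active (line 10)
  6: emitted by sum_active (line 15)
  7: emitted by resolve_slot (line 28)
  8: emitted by count_flags (line 19)
  9: emitted by main (line 36)
A correct fix: line 5: replace `*` with `+`.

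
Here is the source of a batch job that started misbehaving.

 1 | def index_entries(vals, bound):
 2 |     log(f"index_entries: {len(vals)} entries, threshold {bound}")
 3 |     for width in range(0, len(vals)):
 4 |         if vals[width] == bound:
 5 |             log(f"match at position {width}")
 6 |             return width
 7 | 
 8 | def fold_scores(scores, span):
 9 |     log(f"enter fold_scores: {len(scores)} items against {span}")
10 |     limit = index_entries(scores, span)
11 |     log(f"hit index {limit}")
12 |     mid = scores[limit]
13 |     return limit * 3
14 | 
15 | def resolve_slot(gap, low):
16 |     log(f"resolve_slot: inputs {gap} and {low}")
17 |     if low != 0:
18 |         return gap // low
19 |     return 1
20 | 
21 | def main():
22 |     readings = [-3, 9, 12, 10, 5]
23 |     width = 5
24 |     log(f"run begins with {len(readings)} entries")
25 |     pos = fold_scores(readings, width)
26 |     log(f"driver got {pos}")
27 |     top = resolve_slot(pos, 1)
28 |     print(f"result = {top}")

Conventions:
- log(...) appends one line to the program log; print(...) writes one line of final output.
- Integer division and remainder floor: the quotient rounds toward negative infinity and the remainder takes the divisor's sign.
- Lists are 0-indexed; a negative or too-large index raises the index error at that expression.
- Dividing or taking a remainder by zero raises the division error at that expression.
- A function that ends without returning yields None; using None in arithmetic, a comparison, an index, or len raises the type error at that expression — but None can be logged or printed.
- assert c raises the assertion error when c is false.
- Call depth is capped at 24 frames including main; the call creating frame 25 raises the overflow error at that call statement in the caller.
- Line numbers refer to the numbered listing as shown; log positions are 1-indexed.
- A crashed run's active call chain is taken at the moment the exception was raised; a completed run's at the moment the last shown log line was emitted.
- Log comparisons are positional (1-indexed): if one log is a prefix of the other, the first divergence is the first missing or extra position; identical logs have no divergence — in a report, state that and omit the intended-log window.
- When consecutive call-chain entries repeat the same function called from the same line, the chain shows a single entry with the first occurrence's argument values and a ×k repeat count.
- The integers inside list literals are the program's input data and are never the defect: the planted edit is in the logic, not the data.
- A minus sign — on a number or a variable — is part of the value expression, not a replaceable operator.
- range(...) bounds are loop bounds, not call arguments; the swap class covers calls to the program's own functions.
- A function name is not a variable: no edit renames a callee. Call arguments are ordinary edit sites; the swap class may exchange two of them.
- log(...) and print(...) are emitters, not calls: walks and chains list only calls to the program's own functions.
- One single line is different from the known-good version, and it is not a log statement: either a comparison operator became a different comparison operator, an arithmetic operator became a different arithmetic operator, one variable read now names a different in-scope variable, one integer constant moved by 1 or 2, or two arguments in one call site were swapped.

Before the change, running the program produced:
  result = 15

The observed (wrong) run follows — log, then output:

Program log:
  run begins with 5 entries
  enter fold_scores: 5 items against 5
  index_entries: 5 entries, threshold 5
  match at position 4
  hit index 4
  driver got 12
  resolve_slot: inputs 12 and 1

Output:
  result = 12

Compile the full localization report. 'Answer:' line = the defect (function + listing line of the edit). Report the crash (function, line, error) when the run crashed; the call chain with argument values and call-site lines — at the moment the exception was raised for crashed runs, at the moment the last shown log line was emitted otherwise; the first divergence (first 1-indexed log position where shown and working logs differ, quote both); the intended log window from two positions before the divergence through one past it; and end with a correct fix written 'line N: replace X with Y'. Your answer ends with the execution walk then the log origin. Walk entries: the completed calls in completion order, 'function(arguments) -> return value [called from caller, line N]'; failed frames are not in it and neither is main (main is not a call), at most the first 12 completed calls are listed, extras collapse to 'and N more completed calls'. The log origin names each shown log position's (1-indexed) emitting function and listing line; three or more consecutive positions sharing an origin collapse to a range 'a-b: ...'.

Answer: the defect is in fold_scores at line 13.
Key fact: Everything matches until log position 6, which reads 'driver got 12' in place of 'driver got 15'.
Call chain: main -> resolve_slot(12, 1) (called at line 27).
First divergence: position 6; shown 'driver got 12' vs intended 'driver got 15'.
Intended log window:
  4: match at position 4
  5: hit index 4
  6: driver got 15
  7: resolve_slot: inputs 15 and 1
Execution walk:
  index_entries([-3, 9, 12, 10, 5], 5) -> 4  [called from fold_scores, line 10]
  fold_scores([-3, 9, 12, 10, 5], 5) -> 12  [called from main, line 25]
  resolve_slot(12, 1) -> 12  [called from main, line 27]
Origin of each log line:
  1: logged in main at line 24
  2: logged in fold_scores at line 9
  3: logged in index_entries at line 2
  4: logged in index_entries at line 5
  5: logged in fold_scores at line 11
  6: logged in main at line 26
  7: logged in resolve_slot at line 16
A correct fix: line 13: replace `limit` with `mid`.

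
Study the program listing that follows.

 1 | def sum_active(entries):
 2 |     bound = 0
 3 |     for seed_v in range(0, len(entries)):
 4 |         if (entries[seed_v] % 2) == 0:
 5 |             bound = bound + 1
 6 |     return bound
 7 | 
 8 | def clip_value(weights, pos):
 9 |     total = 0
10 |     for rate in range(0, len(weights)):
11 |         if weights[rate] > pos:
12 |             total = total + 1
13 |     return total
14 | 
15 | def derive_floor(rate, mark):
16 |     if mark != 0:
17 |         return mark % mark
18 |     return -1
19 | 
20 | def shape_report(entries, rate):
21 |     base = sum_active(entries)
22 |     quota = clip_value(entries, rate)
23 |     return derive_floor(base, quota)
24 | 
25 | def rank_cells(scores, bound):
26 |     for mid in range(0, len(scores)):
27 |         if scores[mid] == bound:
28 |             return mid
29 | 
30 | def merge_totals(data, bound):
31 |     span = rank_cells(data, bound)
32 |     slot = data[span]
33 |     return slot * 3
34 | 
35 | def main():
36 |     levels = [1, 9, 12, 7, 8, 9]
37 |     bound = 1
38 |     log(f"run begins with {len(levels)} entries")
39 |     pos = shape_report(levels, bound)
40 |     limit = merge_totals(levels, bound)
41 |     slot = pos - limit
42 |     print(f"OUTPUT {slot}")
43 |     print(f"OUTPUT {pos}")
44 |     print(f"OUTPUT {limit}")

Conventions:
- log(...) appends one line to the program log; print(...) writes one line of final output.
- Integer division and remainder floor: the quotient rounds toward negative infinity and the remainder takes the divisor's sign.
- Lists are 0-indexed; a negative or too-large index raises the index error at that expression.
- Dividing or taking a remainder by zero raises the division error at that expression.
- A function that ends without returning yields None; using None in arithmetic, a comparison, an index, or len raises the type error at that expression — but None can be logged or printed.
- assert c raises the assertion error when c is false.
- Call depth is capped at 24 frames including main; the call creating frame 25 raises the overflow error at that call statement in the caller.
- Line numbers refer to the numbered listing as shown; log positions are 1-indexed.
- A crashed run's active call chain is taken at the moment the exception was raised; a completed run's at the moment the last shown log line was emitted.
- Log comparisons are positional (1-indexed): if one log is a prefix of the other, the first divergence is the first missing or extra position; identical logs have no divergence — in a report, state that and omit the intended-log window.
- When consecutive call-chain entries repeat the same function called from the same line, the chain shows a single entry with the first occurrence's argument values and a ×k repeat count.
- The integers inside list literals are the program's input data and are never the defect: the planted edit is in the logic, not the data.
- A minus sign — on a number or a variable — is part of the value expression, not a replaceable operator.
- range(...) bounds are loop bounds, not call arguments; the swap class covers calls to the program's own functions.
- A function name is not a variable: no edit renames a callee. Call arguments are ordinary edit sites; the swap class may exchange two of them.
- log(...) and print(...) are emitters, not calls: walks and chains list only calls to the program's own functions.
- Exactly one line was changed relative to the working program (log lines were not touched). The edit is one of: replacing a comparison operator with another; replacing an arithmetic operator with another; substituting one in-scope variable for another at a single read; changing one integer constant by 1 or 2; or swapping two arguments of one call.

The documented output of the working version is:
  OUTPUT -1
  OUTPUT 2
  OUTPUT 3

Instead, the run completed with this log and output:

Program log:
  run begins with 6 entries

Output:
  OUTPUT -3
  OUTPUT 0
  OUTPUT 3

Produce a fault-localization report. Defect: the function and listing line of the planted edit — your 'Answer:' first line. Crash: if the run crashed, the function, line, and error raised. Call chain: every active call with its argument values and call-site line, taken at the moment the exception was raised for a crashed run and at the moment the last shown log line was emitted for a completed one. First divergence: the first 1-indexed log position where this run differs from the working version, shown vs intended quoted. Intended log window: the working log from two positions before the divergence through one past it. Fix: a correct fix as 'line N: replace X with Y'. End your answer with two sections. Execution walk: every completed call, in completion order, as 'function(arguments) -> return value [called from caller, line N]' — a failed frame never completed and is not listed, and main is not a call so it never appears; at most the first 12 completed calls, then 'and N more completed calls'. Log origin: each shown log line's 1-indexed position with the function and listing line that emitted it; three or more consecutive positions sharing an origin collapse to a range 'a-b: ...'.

Answer: the defect is in derive_floor at line 17.
Key fact: Log streams are identical — the defect surfaces only in the printed output.
Call chain: main.
First divergence: none; the two logs match at every position.
Execution walk:
  sum_active([1, 9, 12, 7, 8, 9]) -> 2  [called from shape_report, line 21]
  clip_value([1, 9, 12, 7, 8, 9], 1) -> 5  [called from shape_report, line 22]
  derive_floor(2, 5) -> 0  [called from shape_report, line 23]
  shape_report([1, 9, 12, 7, 8, 9], 1) -> 0  [called from main, line 39]
  rank_cells([1, 9, 12, 7, 8, 9], 1) -> 0  [called from merge_totals, line 31]
  merge_totals([1, 9, 12, 7, 8, 9], 1) -> 3  [called from main, line 40]
Log origin:
  1: logged in main at line 38
A correct fix: line 17: replace `mark % mark` with `rate % mark`.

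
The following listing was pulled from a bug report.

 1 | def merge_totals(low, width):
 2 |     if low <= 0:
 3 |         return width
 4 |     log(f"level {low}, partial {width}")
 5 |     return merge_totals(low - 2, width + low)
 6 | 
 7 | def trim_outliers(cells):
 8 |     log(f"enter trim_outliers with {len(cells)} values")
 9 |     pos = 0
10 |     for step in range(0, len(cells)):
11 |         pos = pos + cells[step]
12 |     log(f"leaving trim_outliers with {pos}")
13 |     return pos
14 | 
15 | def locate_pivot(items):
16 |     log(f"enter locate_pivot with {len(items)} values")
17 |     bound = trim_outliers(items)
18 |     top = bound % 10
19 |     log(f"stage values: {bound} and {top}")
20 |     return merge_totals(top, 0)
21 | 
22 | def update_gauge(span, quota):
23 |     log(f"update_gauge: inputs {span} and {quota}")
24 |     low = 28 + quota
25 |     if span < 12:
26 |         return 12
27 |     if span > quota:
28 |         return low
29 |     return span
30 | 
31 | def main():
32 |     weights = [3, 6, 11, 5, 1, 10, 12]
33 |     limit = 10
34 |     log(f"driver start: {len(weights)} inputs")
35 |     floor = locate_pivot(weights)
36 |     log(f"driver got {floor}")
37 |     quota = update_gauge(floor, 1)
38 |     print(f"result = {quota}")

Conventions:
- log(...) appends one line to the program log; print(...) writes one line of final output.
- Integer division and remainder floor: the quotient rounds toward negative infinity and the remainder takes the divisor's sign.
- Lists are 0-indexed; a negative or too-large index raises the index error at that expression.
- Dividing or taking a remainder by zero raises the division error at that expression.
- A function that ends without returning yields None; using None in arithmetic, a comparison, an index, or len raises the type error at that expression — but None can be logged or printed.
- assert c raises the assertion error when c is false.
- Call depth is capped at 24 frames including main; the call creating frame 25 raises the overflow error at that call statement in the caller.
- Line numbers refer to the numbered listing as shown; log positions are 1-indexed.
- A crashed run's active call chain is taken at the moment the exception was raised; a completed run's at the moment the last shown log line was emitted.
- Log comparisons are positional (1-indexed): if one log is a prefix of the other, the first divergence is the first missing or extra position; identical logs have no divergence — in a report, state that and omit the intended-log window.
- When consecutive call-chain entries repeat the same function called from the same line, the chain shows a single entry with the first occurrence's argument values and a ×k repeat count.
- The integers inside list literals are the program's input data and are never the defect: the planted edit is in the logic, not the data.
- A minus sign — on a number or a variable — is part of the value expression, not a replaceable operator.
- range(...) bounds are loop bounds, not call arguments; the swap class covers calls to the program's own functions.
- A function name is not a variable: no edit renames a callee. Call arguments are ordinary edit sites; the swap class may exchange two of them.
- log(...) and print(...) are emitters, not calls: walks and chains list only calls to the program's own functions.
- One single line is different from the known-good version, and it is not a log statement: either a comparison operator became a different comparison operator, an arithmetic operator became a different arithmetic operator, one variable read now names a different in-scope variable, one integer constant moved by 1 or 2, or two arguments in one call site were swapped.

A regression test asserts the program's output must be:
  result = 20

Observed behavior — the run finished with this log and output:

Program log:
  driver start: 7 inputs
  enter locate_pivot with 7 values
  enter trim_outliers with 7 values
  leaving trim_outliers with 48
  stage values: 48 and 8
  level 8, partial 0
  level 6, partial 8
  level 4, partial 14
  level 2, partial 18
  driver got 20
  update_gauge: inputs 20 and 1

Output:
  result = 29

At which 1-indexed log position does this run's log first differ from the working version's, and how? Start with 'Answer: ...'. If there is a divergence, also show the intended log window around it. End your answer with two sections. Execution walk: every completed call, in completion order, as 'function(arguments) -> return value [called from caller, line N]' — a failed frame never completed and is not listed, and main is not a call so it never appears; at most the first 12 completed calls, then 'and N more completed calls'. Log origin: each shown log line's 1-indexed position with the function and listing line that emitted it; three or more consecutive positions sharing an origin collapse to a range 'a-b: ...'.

Answer: none — the logs agree in full.
Execution walk:
  trim_outliers([3, 6, 11, 5, 1, 10, 12]) -> 48  [called from locate_pivot, line 17]
  merge_totals(0, 20) -> 20  [called from merge_totals, line 5]
  merge_totals(2, 18) -> 20  [called from merge_totals, line 5]
  merge_totals(4, 14) -> 20  [called from merge_totals, line 5]
  merge_totals(6, 8) -> 20  [called from merge_totals, line 5]
  merge_totals(8, 0) -> 20  [called from locate_pivot, line 20]
  locate_pivot([3, 6, 11, 5, 1, 10, 12]) -> 20  [called from main, line 35]
  update_gauge(20, 1) -> 29  [called from main, line 37]
Log line origins:
  1 — main, line 34
  2 — locate_pivot, line 16
  3 — trim_outliers, line 8
  4 — trim_outliers, line 12
  5 — locate_pivot, line 19
  6-9 — merge_totals, line 4
  10 — main, line 36
  11 — update_gauge, line 23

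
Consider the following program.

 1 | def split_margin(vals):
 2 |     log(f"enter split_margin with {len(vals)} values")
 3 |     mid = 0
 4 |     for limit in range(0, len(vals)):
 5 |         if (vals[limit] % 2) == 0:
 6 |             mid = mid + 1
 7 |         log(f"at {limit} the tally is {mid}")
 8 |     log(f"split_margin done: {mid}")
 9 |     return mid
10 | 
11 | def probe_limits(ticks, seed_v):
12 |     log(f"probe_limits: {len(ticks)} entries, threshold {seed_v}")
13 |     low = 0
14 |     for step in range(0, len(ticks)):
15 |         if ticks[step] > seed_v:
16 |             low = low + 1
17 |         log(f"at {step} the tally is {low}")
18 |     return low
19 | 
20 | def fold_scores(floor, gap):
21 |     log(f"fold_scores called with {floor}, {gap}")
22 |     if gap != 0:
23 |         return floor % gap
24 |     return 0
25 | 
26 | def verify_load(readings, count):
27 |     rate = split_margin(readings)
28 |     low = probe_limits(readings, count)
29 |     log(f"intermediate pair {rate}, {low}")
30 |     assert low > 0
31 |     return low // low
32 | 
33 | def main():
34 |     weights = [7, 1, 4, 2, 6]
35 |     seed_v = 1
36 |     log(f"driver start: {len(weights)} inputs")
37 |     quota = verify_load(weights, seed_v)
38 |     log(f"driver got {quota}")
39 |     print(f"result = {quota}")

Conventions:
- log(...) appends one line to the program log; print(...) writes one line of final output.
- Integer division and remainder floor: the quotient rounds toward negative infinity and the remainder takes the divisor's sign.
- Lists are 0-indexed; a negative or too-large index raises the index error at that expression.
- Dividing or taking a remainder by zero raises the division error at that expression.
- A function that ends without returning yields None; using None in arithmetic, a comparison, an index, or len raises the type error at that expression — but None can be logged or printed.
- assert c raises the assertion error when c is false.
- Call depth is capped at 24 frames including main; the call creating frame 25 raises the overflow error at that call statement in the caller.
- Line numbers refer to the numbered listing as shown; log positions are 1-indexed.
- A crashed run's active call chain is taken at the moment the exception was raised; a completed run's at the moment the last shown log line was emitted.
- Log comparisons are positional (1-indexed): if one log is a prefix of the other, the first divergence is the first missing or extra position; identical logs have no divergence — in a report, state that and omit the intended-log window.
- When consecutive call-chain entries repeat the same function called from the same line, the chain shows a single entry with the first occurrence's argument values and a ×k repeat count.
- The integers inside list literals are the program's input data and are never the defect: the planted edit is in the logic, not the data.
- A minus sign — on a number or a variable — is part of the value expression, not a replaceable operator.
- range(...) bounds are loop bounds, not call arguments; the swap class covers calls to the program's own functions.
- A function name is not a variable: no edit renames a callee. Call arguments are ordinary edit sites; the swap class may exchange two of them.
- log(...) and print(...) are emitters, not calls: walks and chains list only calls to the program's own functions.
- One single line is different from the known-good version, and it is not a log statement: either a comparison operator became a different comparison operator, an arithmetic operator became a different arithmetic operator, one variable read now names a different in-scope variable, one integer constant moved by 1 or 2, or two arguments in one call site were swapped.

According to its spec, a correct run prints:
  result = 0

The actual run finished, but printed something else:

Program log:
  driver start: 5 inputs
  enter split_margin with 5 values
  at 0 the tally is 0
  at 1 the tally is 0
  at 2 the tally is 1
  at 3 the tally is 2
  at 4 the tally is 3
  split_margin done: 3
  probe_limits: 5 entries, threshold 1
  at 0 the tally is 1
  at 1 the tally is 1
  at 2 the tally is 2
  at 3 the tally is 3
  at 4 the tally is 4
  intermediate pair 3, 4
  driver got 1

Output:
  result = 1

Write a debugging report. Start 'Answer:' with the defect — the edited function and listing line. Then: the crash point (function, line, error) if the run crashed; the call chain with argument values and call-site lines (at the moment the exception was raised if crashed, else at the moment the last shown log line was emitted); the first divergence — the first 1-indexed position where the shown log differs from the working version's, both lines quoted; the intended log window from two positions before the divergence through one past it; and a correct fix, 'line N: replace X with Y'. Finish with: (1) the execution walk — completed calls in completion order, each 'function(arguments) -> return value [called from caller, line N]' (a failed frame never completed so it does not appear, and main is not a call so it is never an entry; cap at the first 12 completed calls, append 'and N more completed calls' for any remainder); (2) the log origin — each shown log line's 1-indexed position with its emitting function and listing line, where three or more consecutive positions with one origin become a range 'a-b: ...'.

Answer: the defect is in verify_load at line 31.
Key fact: The log first diverges at position 16: the faulty run prints 'driver got 1' where the working version prints 'driver got 0'.
Call chain: main.
First divergence: position 16 — shown 'driver got 1', intended 'driver got 0'.
Intended log window:
  14: at 4 the tally is 4
  15: intermediate pair 3, 4
  16: driver got 0
Execution walk:
  split_margin([7, 1, 4, 2, 6]) -> 3  [called from verify_load, line 27]
  probe_limits([7, 1, 4, 2, 6], 1) -> 4  [called from verify_load, line 28]
  verify_load([7, 1, 4, 2, 6], 1) -> 1  [called from main, line 37]
Origin of each log line:
  1 — main, line 36
  2 — split_margin, line 2
  3-7 — split_margin, line 7
  8 — split_margin, line 8
  9 — probe_limits, line 12
  10-14 — probe_limits, line 17
  15 — verify_load, line 29
  16 — main, line 38
A correct fix: line 31: replace `low // low` with `rate // low`.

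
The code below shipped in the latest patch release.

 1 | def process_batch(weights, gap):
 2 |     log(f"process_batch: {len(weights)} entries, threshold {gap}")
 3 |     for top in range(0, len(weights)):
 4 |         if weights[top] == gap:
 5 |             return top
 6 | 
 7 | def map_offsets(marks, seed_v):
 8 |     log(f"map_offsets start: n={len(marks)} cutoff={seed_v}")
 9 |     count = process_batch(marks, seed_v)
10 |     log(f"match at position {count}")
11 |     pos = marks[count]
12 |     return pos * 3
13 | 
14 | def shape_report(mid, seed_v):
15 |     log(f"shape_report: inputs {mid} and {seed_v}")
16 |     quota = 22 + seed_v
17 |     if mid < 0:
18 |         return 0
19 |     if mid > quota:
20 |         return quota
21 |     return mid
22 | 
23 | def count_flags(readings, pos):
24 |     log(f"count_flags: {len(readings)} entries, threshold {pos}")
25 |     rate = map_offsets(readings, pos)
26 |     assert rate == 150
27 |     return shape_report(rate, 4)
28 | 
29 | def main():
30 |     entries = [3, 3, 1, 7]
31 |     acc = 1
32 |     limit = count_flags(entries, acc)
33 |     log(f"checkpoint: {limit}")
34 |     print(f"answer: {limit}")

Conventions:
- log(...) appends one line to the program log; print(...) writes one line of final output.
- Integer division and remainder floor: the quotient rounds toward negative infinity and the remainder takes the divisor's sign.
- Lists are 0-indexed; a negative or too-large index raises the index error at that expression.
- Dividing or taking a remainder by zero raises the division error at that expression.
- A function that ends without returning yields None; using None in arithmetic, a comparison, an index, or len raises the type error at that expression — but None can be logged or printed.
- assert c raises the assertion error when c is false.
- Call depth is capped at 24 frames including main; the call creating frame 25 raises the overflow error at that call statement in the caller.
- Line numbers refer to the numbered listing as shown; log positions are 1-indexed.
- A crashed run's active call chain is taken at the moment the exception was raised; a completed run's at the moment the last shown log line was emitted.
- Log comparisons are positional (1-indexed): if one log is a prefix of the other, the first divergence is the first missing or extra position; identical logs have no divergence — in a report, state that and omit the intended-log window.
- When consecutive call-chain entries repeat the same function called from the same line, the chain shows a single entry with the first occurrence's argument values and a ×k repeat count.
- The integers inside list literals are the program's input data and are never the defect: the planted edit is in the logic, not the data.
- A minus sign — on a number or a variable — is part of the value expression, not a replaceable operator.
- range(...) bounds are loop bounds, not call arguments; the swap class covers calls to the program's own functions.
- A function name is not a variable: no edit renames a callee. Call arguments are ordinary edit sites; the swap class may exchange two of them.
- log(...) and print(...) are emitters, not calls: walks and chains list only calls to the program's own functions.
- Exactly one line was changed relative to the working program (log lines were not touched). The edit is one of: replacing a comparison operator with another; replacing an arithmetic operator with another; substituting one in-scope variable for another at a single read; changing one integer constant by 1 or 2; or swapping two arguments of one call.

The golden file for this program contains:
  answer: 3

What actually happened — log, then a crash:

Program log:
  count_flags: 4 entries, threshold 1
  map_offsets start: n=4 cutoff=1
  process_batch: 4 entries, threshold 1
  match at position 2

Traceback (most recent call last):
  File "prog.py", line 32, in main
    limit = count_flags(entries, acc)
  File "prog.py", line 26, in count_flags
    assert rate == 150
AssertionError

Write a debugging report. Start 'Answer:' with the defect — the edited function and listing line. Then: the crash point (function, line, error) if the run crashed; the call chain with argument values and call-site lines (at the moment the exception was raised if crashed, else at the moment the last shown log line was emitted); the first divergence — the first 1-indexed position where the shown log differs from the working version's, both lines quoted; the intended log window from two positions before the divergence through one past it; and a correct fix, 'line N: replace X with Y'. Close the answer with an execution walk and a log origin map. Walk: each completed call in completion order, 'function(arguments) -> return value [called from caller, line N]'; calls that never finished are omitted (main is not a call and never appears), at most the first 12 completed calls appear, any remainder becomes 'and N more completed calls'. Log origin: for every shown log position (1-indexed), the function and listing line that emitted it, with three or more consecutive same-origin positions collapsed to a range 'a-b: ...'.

Answer: the defect is in count_flags at line 26.
Core observation: The shown log is a 4-line prefix of the intended one, whose next entry is 'shape_report: inputs 3 and 4'.
Crash: count_flags, line 26, AssertionError.
Call chain: main -> count_flags([3, 3, 1, 7], 1) (called at line 32).
First divergence: position 5 — after 4 matching lines the faulty run goes silent; intended next line 'shape_report: inputs 3 and 4'.
Intended log window:
  3: process_batch: 4 entries, threshold 1
  4: match at position 2
  5: shape_report: inputs 3 and 4
  6: checkpoint: 3
Execution walk:
  process_batch([3, 3, 1, 7], 1) -> 2  [called from map_offsets, line 9]
  map_offsets([3, 3, 1, 7], 1) -> 3  [called from count_flags, line 25]
Log line origins:
  1: emitted by count_flags (line 24)
  2: emitted by map_offsets (line 8)
  3: emitted by process_batch (line 2)
  4: emitted by map_offsets (line 10)
A correct fix: line 26: replace `==` with `<=`.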